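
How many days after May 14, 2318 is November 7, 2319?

Day-of-year of May 14, 2318: 134.
Day-of-year of November 7, 2319: 311.
2318 has 365 days, so 365 − 134 = 231 days remain in 2318.
Total: 231 + 311 = 542 days.

542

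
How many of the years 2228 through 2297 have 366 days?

Years divisible by 4: 2228, 2232, …, 2296 — 18 in all.
No century exceptions apply. Count: 18.

18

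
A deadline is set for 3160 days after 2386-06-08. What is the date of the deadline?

2395-02-01

Count 3160 days after June 8, 2386:
Day-of-year of June 8, 2386: 159.
Day-of-year of February 1, 2395: 32.
2386 has 365 days, so 365 − 159 = 206 days remain in 2386.
Full years 2387–2394: 6 common + 2 leap = 6×365 + 2×366 = 2922 days.
Total: 206 + 2922 + 32 = 3160 days.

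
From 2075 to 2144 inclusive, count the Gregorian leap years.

17

Years divisible by 4: 2076, 2080, …, 2144 — 18 in all.
Of these, 2100 is divisible by 100 but not 400, so not leap.
Leap years: 18 − 1 = 17.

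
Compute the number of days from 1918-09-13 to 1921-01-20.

Day-of-year of September 13, 1918: 256.
Day-of-year of January 20, 1921: 20.
1918 has 365 days, so 365 − 256 = 109 days remain in 1918.
Full years: 1919: 365; 1920: 366. Sum = 731.
Total: 109 + 731 + 20 = 860 days.

860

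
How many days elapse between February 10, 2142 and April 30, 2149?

From February 10, 2142 to February 10, 2149: 7 years, of which 2 contain a Feb 29 — 5×365 + 2×366 = 2557 days.
February 2149: 28 − 10 = 18 days remain (2149 is not a leap year, so February has 28 days).
Then March (31): 31 days.
April 1–30, 2149: 30 days.
Residual: 79 days.
Total: 2636 days.

2636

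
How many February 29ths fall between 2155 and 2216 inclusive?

Years divisible by 4: 2156, 2160, …, 2216 — 16 in all.
Of these, 2200 is divisible by 100 but not 400, so not leap.
Leap years: 16 − 1 = 15.

15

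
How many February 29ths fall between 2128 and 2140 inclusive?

4

Years divisible by 4 in [2128, 2140]: 2128, 2132, 2136, 2140.
No century exceptions apply. Count: 4.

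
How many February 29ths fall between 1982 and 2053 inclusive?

Years divisible by 4: 1984, 1988, …, 2052 — 18 in all.
2000 is divisible by 400, so still leap.
No century exceptions apply. Count: 18.

18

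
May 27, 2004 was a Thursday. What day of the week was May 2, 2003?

Count forward from the earlier date (May 2, 2003) to the later (May 27, 2004):
May 2003: 31 − 2 = 29 days remain.
Then 11 full months totalling 335 days.
May 1–27, 2004: 27 days.
Total: 29 + 335 + 27 = 391 days.
391 mod 7 = 6, so 6 days before Thursday is Friday.

Friday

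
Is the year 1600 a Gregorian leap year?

Yes

1600 is a leap year (divisible by 400).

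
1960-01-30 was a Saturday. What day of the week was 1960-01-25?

Monday

Count forward from the earlier date (January 25, 1960) to the later (January 30, 1960):
Within January 1960: 30 − 25 = 5 days.
5 mod 7 = 5, so 5 days before Saturday is Monday.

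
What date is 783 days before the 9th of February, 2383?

the 18th of December, 2380

Count 783 days before February 9, 2383:
Day-of-year of December 18, 2380: 353.
Day-of-year of February 9, 2383: 40.
2380 has 366 days, so 366 − 353 = 13 days remain in 2380.
Full years: 2381: 365; 2382: 365. Sum = 730.
Total: 13 + 730 + 40 = 783 days.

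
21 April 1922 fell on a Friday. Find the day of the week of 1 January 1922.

Count forward from the earlier date (January 1, 1922) to the later (April 21, 1922):
January 1922: 31 − 1 = 30 days remain.
Then February 1922 (28), March (31): 28 + 31 = 59 days.
April 1–21, 1922: 21 days.
Total: 30 + 59 + 21 = 110 days.
110 mod 7 = 5, so 5 days before Friday is Sunday.

Sunday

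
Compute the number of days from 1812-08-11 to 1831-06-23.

6890

From August 11, 1812 to August 11, 1830: 18 years, of which 4 contain a Feb 29 — 14×365 + 4×366 = 6574 days.
August 1830: 31 − 11 = 20 days remain.
Then 9 full months totalling 273 days.
June 1–23, 1831: 23 days.
Residual: 316 days.
Total: 6890 days.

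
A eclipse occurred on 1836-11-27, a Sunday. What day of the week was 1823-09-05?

Friday

Count forward from the earlier date (September 5, 1823) to the later (November 27, 1836):
From September 5, 1823 to September 5, 1836: 13 years, of which 4 contain a Feb 29 — 9×365 + 4×366 = 4749 days.
September 1836: 30 − 5 = 25 days remain.
Then October (31): 31 days.
November 1–27, 1836: 27 days.
Residual: 83 days.
Total: 4832 days.
4832 mod 7 = 2, so 2 days before Sunday is Friday.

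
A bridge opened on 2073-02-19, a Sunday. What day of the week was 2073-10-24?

February 2073: 28 − 19 = 9 days remain (2073 is not a leap year, so February has 28 days).
Then March (31), April (30), May (31), June (30), July (31), August (31), September (30): 31 + 30 + 31 + 30 + 31 + 31 + 30 = 214 days.
October 1–24, 2073: 24 days.
Total: 9 + 214 + 24 = 247 days.
247 mod 7 = 2, so 2 days after Sunday is Tuesday.

Tuesday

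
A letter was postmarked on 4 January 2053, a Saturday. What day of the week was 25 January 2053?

Within January 2053: 25 − 4 = 21 days.
21 is a multiple of 7, so 25 January 2053 falls on the same weekday: Saturday.

Saturday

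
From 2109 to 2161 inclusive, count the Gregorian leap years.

Years divisible by 4: 2112, 2116, …, 2160 — 13 in all.
No century exceptions apply. Count: 13.

13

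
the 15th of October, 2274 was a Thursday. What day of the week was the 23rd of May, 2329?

Thursday

From October 15, 2274 to October 15, 2328: 54 years, of which 13 contain a Feb 29 — 41×365 + 13×366 = 19723 days.
(2300 is not a leap year (divisible by 100 but not 400).)
October 2328: 31 − 15 = 16 days remain.
Then November (30), December (31), January (31), February 2329 (28), March (31), April (30): 30 + 31 + 31 + 28 + 31 + 30 = 181 days.
May 1–23, 2329: 23 days.
Residual: 220 days.
Total: 19943 days.
19943 is a multiple of 7, so the 23rd of May, 2329 falls on the same weekday: Thursday.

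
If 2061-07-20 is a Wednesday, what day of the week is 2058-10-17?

Count forward from the earlier date (October 17, 2058) to the later (July 20, 2061):
October 17, 2058 → October 17, 2059: 365 days.
October 17, 2059 → October 17, 2060: 366 days (2060 is a leap year).
October 2060: 31 − 17 = 14 days remain.
Then November (30), December (31), January (31), February 2061 (28), March (31), April (30), May (31), June (30): 30 + 31 + 31 + 28 + 31 + 30 + 31 + 30 = 242 days.
July 1–20, 2061: 20 days.
Residual: 276 days.
Total: 1007 days.
1007 mod 7 = 6, so 6 days before Wednesday is Thursday.

Thursday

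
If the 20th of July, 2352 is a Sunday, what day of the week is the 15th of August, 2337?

Sunday

Count forward from the earlier date (August 15, 2337) to the later (July 20, 2352):
From August 15, 2337 to August 15, 2351: 14 years, of which 3 contain a Feb 29 — 11×365 + 3×366 = 5113 days.
August 2351: 31 − 15 = 16 days remain.
Then 10 full months totalling 304 days.
July 1–20, 2352: 20 days.
Residual: 340 days.
Total: 5453 days.
5453 is a multiple of 7, so the 15th of August, 2337 falls on the same weekday: Sunday.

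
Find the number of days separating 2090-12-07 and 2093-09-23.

Day-of-year of December 7, 2090: 341.
Day-of-year of September 23, 2093: 266.
2090 has 365 days, so 365 − 341 = 24 days remain in 2090.
Full years: 2091: 365; 2092: 366. Sum = 731.
Total: 24 + 731 + 266 = 1021 days.

1021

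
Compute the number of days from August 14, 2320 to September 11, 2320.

28

August 2320: 31 − 14 = 17 days remain.
September 1–11, 2320: 11 days.
Total: 17 + 11 = 28 days.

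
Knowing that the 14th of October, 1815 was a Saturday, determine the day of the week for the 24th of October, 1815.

Within October 1815: 24 − 14 = 10 days.
10 mod 7 = 3, so 3 days after Saturday is Tuesday.

Tuesday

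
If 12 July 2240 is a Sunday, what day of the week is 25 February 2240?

Tuesday

Count forward from the earlier date (February 25, 2240) to the later (July 12, 2240):
February 2240: 29 − 25 = 4 days remain (2240 is a leap year, so February has 29 days).
Then March (31), April (30), May (31), June (30): 31 + 30 + 31 + 30 = 122 days.
July 1–12, 2240: 12 days.
Total: 4 + 122 + 12 = 138 days.
138 mod 7 = 5, so 5 days before Sunday is Tuesday.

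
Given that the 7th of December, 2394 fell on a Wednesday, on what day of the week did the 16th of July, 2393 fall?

Count forward from the earlier date (July 16, 2393) to the later (December 7, 2394):
July 2393: 31 − 16 = 15 days remain.
Then 16 full months totalling 487 days.
December 1–7, 2394: 7 days.
Total: 15 + 487 + 7 = 509 days.
509 mod 7 = 5, so 5 days before Wednesday is Friday.

Friday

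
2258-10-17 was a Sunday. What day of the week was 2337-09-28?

Tuesday

From October 17, 2258 to October 17, 2336: 78 years, of which 19 contain a Feb 29 — 59×365 + 19×366 = 28489 days.
(2300 is not a leap year (divisible by 100 but not 400).)
October 2336: 31 − 17 = 14 days remain.
Then 10 full months totalling 304 days.
September 1–28, 2337: 28 days.
Residual: 346 days.
Total: 28835 days.
28835 mod 7 = 2, so 2 days after Sunday is Tuesday.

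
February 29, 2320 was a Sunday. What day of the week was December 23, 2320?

Thursday

February 2320: 29 − 29 = 0 days remain (2320 is a leap year, so February has 29 days).
Then 9 full months totalling 275 days.
December 1–23, 2320: 23 days.
Total: 0 + 275 + 23 = 298 days.
298 mod 7 = 4, so 4 days after Sunday is Thursday.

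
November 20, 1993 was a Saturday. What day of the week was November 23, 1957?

Saturday

Count forward from the earlier date (November 23, 1957) to the later (November 20, 1993):
From November 23, 1957 to November 23, 1992: 35 years, of which 9 contain a Feb 29 — 26×365 + 9×366 = 12784 days.
November 1992: 30 − 23 = 7 days remain.
Then 11 full months totalling 335 days.
November 1–20, 1993: 20 days.
Residual: 362 days.
Total: 13146 days.
13146 is a multiple of 7, so November 23, 1957 falls on the same weekday: Saturday.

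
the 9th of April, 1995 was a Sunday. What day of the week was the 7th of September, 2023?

Thursday

Day-of-year of April 9, 1995: 99.
Day-of-year of September 7, 2023: 250.
1995 has 365 days, so 365 − 99 = 266 days remain in 1995.
Full years 1996–2022: 20 common + 7 leap = 20×365 + 7×366 = 9862 days.
Total: 266 + 9862 + 250 = 10378 days.
10378 mod 7 = 4, so 4 days after Sunday is Thursday.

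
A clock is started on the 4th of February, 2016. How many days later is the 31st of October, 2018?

February 4, 2016 → February 4, 2017: 366 days (2016 is a leap year).
February 4, 2017 → February 4, 2018: 365 days.
February 2018: 28 − 4 = 24 days remain (2018 is not a leap year, so February has 28 days).
Then March (31), April (30), May (31), June (30), July (31), August (31), September (30): 31 + 30 + 31 + 30 + 31 + 31 + 30 = 214 days.
October 1–31, 2018: 31 days.
Residual: 269 days.
Total: 1000 days.

1000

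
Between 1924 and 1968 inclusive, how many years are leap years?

12

Years divisible by 4 in [1924, 1968]: 1924, 1928, 1932, 1936, 1940, 1944, 1948, 1952, 1956, 1960, 1964, 1968.
No century exceptions apply. Count: 12.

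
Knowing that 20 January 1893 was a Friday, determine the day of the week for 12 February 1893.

January 1893: 31 − 20 = 11 days remain.
February 1–12, 1893: 12 days (1893 is not a leap year).
Total: 11 + 12 = 23 days.
23 mod 7 = 2, so 2 days after Friday is Sunday.

Sunday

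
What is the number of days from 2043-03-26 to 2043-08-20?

March 2043: 31 − 26 = 5 days remain.
Then April (30), May (31), June (30), July (31): 30 + 31 + 30 + 31 = 122 days.
August 1–20, 2043: 20 days.
Total: 5 + 122 + 20 = 147 days.

147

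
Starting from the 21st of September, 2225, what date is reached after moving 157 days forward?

the 25th of February, 2226

Count 157 days after September 21, 2225:
September 2225: 30 − 21 = 9 days remain.
Then October (31), November (30), December (31), January (31): 31 + 30 + 31 + 31 = 123 days.
February 1–25, 2226: 25 days (2226 is not a leap year).
Total: 9 + 123 + 25 = 157 days.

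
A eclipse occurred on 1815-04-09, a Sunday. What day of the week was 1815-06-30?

April 1815: 30 − 9 = 21 days remain.
Then May (31): 31 days.
June 1–30, 1815: 30 days.
Total: 21 + 31 + 30 = 82 days.
82 mod 7 = 5, so 5 days after Sunday is Friday.

Friday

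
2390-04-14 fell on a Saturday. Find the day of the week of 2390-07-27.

April 2390: 30 − 14 = 16 days remain.
Then May (31), June (30): 31 + 30 = 61 days.
July 1–27, 2390: 27 days.
Total: 16 + 61 + 27 = 104 days.
104 mod 7 = 6, so 6 days after Saturday is Friday.

Friday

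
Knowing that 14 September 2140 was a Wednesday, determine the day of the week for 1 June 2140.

Count forward from the earlier date (June 1, 2140) to the later (September 14, 2140):
June 2140: 30 − 1 = 29 days remain.
Then July (31), August (31): 31 + 31 = 62 days.
September 1–14, 2140: 14 days.
Total: 29 + 62 + 14 = 105 days.
105 is a multiple of 7, so 1 June 2140 falls on the same weekday: Wednesday.

Wednesday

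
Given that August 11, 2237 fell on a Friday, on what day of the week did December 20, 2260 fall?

From August 11, 2237 to August 11, 2260: 23 years, of which 6 contain a Feb 29 — 17×365 + 6×366 = 8401 days.
August 2260: 31 − 11 = 20 days remain.
Then September (30), October (31), November (30): 30 + 31 + 30 = 91 days.
December 1–20, 2260: 20 days.
Residual: 131 days.
Total: 8532 days.
8532 mod 7 = 6, so 6 days after Friday is Thursday.

Thursday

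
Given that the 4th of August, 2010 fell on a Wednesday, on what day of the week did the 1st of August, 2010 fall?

Sunday

Count forward from the earlier date (August 1, 2010) to the later (August 4, 2010):
Within August 2010: 4 − 1 = 3 days.
3 mod 7 = 3, so 3 days before Wednesday is Sunday.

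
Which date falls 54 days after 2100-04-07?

2100-05-31

Count 54 days after April 7, 2100:
April 2100: 30 − 7 = 23 days remain.
May 1–31, 2100: 31 days.
Total: 23 + 31 = 54 days.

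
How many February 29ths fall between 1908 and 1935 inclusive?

7

Years divisible by 4 in [1908, 1935]: 1908, 1912, 1916, 1920, 1924, 1928, 1932.
No century exceptions apply. Count: 7.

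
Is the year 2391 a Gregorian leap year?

2391 is not a leap year.

No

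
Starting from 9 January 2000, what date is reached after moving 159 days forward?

16 June 2000

Count 159 days after January 9, 2000:
January 2000: 31 − 9 = 22 days remain.
Then February 2000 (29), March (31), April (30), May (31): 29 + 31 + 30 + 31 = 121 days.
June 1–16, 2000: 16 days.
Total: 22 + 121 + 16 = 159 days.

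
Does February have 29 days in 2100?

2100 is not a leap year (divisible by 100 but not 400).

No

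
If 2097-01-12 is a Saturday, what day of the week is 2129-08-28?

Sunday

Day-of-year of January 12, 2097: 12.
Day-of-year of August 28, 2129: 240.
2097 has 365 days, so 365 − 12 = 353 days remain in 2097.
Full years 2098–2128: 24 common + 7 leap = 24×365 + 7×366 = 11322 days.
Total: 353 + 11322 + 240 = 11915 days.
11915 mod 7 = 1, so 1 day after Saturday is Sunday.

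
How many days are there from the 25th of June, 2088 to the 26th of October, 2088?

123

June 2088: 30 − 25 = 5 days remain.
Then July (31), August (31), September (30): 31 + 31 + 30 = 92 days.
October 1–26, 2088: 26 days.
Total: 5 + 92 + 26 = 123 days.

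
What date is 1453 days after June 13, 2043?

June 5, 2047

Count 1453 days after June 13, 2043:
Day-of-year of June 13, 2043: 164.
Day-of-year of June 5, 2047: 156.
2043 has 365 days, so 365 − 164 = 201 days remain in 2043.
Full years: 2044: 366; 2045: 365; 2046: 365. Sum = 1096.
Total: 201 + 1096 + 156 = 1453 days.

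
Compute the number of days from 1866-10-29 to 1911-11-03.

16440

From October 29, 1866 to October 29, 1911: 45 years, of which 10 contain a Feb 29 — 35×365 + 10×366 = 16435 days.
(1900 is not a leap year (divisible by 100 but not 400).)
October 1911: 31 − 29 = 2 days remain.
November 1–3, 1911: 3 days.
Residual: 5 days.
Total: 16440 days.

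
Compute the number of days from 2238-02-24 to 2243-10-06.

February 24, 2238 → February 24, 2239: 365 days.
February 24, 2239 → February 24, 2240: 365 days.
February 24, 2240 → February 24, 2241: 366 days (2240 is a leap year).
February 24, 2241 → February 24, 2242: 365 days.
February 24, 2242 → February 24, 2243: 365 days.
February 2243: 28 − 24 = 4 days remain (2243 is not a leap year, so February has 28 days).
Then March (31), April (30), May (31), June (30), July (31), August (31), September (30): 31 + 30 + 31 + 30 + 31 + 31 + 30 = 214 days.
October 1–6, 2243: 6 days.
Residual: 224 days.
Total: 2050 days.

2050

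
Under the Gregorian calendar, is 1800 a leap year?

No

1800 is not a leap year (divisible by 100 but not 400).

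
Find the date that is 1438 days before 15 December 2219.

7 January 2216

Count 1438 days before December 15, 2219:
Day-of-year of January 7, 2216: 7.
Day-of-year of December 15, 2219: 349.
2216 has 366 days, so 366 − 7 = 359 days remain in 2216.
Full years: 2217: 365; 2218: 365. Sum = 730.
Total: 359 + 730 + 349 = 1438 days.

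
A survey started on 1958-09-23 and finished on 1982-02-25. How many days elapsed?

8556

Day-of-year of September 23, 1958: 266.
Day-of-year of February 25, 1982: 56.
1958 has 365 days, so 365 − 266 = 99 days remain in 1958.
Full years 1959–1981: 17 common + 6 leap = 17×365 + 6×366 = 8401 days.
Total: 99 + 8401 + 56 = 8556 days.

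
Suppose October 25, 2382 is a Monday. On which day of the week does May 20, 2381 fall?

Count forward from the earlier date (May 20, 2381) to the later (October 25, 2382):
May 2381: 31 − 20 = 11 days remain.
Then 16 full months totalling 487 days.
October 1–25, 2382: 25 days.
Total: 11 + 487 + 25 = 523 days.
523 mod 7 = 5, so 5 days before Monday is Wednesday.

Wednesday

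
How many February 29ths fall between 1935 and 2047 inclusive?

Years divisible by 4: 1936, 1940, …, 2044 — 28 in all.
2000 is divisible by 400, so still leap.
No century exceptions apply. Count: 28.

28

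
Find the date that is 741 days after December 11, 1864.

December 22, 1866

Count 741 days after December 11, 1864:
Day-of-year of December 11, 1864: 346.
Day-of-year of December 22, 1866: 356.
1864 has 366 days, so 366 − 346 = 20 days remain in 1864.
Full years: 1865: 365. Sum = 365.
Total: 20 + 365 + 356 = 741 days.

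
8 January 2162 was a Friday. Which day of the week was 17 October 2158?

Tuesday

Count forward from the earlier date (October 17, 2158) to the later (January 8, 2162):
Day-of-year of October 17, 2158: 290.
Day-of-year of January 8, 2162: 8.
2158 has 365 days, so 365 − 290 = 75 days remain in 2158.
Full years: 2159: 365; 2160: 366; 2161: 365. Sum = 1096.
Total: 75 + 1096 + 8 = 1179 days.
1179 mod 7 = 3, so 3 days before Friday is Tuesday.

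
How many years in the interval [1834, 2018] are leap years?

Years divisible by 4: 1836, 1840, …, 2016 — 46 in all.
Of these, 1900 is divisible by 100 but not 400, so not leap.
2000 is divisible by 400, so still leap.
Leap years: 46 − 1 = 45.

45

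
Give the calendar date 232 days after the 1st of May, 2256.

the 19th of December, 2256

Count 232 days after May 1, 2256:
May 2256: 31 − 1 = 30 days remain.
Then June (30), July (31), August (31), September (30), October (31), November (30): 30 + 31 + 31 + 30 + 31 + 30 = 183 days.
December 1–19, 2256: 19 days.
Total: 30 + 183 + 19 = 232 days.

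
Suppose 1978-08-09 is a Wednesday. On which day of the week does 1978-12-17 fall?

August 1978: 31 − 9 = 22 days remain.
Then September (30), October (31), November (30): 30 + 31 + 30 = 91 days.
December 1–17, 1978: 17 days.
Total: 22 + 91 + 17 = 130 days.
130 mod 7 = 4, so 4 days after Wednesday is Sunday.

Sunday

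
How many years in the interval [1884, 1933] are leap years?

12

Years divisible by 4: 1884, 1888, …, 1932 — 13 in all.
Of these, 1900 is divisible by 100 but not 400, so not leap.
Leap years: 13 − 1 = 12.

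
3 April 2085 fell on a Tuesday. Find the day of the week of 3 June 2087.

Tuesday

Day-of-year of April 3, 2085: 93.
Day-of-year of June 3, 2087: 154.
2085 has 365 days, so 365 − 93 = 272 days remain in 2085.
Full years: 2086: 365. Sum = 365.
Total: 272 + 365 + 154 = 791 days.
791 is a multiple of 7, so 3 June 2087 falls on the same weekday: Tuesday.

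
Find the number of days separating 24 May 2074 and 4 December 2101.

10055

Day-of-year of May 24, 2074: 144.
Day-of-year of December 4, 2101: 338.
2074 has 365 days, so 365 − 144 = 221 days remain in 2074.
Full years 2075–2100: 20 common + 6 leap = 20×365 + 6×366 = 9496 days.
Total: 221 + 9496 + 338 = 10055 days.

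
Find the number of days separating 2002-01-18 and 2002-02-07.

January 2002: 31 − 18 = 13 days remain.
February 1–7, 2002: 7 days (2002 is not a leap year).
Total: 13 + 7 = 20 days.

20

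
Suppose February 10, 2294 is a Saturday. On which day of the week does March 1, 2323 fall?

From February 10, 2294 to February 10, 2323: 29 years, of which 6 contain a Feb 29 — 23×365 + 6×366 = 10591 days.
(2300 is not a leap year (divisible by 100 but not 400).)
February 2323: 28 − 10 = 18 days remain (2323 is not a leap year, so February has 28 days).
March 1, 2323: 1 day.
Residual: 19 days.
Total: 10610 days.
10610 mod 7 = 5, so 5 days after Saturday is Thursday.

Thursday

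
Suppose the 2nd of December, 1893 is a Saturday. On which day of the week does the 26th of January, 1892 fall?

Count forward from the earlier date (January 26, 1892) to the later (December 2, 1893):
January 26, 1892 → January 26, 1893: 366 days (1892 is a leap year).
January 1893: 31 − 26 = 5 days remain.
Then 10 full months totalling 303 days.
December 1–2, 1893: 2 days.
Residual: 310 days.
Total: 676 days.
676 mod 7 = 4, so 4 days before Saturday is Tuesday.

Tuesday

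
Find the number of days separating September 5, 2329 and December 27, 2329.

September 2329: 30 − 5 = 25 days remain.
Then October (31), November (30): 31 + 30 = 61 days.
December 1–27, 2329: 27 days.
Total: 25 + 61 + 27 = 113 days.

113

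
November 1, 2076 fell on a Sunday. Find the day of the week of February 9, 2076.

Count forward from the earlier date (February 9, 2076) to the later (November 1, 2076):
February 2076: 29 − 9 = 20 days remain (2076 is a leap year, so February has 29 days).
Then March (31), April (30), May (31), June (30), July (31), August (31), September (30), October (31): 31 + 30 + 31 + 30 + 31 + 31 + 30 + 31 = 245 days.
November 1, 2076: 1 day.
Total: 20 + 245 + 1 = 266 days.
266 is a multiple of 7, so February 9, 2076 falls on the same weekday: Sunday.

Sunday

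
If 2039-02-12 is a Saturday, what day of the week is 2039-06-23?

Thursday

February 2039: 28 − 12 = 16 days remain (2039 is not a leap year, so February has 28 days).
Then March (31), April (30), May (31): 31 + 30 + 31 = 92 days.
June 1–23, 2039: 23 days.
Total: 16 + 92 + 23 = 131 days.
131 mod 7 = 5, so 5 days after Saturday is Thursday.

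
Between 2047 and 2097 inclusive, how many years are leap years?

13

Years divisible by 4: 2048, 2052, …, 2096 — 13 in all.
No century exceptions apply. Count: 13.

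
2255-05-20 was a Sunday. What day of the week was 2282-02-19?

Day-of-year of May 20, 2255: 140.
Day-of-year of February 19, 2282: 50.
2255 has 365 days, so 365 − 140 = 225 days remain in 2255.
Full years 2256–2281: 19 common + 7 leap = 19×365 + 7×366 = 9497 days.
Total: 225 + 9497 + 50 = 9772 days.
9772 is a multiple of 7, so 2282-02-19 falls on the same weekday: Sunday.

Sunday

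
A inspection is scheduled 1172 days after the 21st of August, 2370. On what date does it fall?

the 5th of November, 2373

Count 1172 days after August 21, 2370:
August 21, 2370 → August 21, 2371: 365 days.
August 21, 2371 → August 21, 2372: 366 days (2372 is a leap year).
August 21, 2372 → August 21, 2373: 365 days.
August 2373: 31 − 21 = 10 days remain.
Then September (30), October (31): 30 + 31 = 61 days.
November 1–5, 2373: 5 days.
Residual: 76 days.
Total: 1172 days.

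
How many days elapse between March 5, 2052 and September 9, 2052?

188

March 2052: 31 − 5 = 26 days remain.
Then April (30), May (31), June (30), July (31), August (31): 30 + 31 + 30 + 31 + 31 = 153 days.
September 1–9, 2052: 9 days.
Total: 26 + 153 + 9 = 188 days.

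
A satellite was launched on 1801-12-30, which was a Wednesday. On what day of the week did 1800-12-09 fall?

Tuesday

Count forward from the earlier date (December 9, 1800) to the later (December 30, 1801):
Day-of-year of December 9, 1800: 343.
Day-of-year of December 30, 1801: 364.
1800 has 365 days, so 365 − 343 = 22 days remain in 1800.
Total: 22 + 364 = 386 days.
386 mod 7 = 1, so 1 day before Wednesday is Tuesday.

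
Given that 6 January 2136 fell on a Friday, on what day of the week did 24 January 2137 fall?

January 2136: 31 − 6 = 25 days remain.
Then 11 full months totalling 335 days.
January 1–24, 2137: 24 days.
Total: 25 + 335 + 24 = 384 days.
384 mod 7 = 6, so 6 days after Friday is Thursday.

Thursday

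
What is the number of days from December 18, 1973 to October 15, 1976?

Day-of-year of December 18, 1973: 352.
Day-of-year of October 15, 1976: 289.
1973 has 365 days, so 365 − 352 = 13 days remain in 1973.
Full years: 1974: 365; 1975: 365. Sum = 730.
Total: 13 + 730 + 289 = 1032 days.

1032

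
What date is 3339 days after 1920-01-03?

1929-02-23

Count 3339 days after January 3, 1920:
From January 3, 1920 to January 3, 1929: 9 years, of which 3 contain a Feb 29 — 6×365 + 3×366 = 3288 days.
January 1929: 31 − 3 = 28 days remain.
February 1–23, 1929: 23 days (1929 is not a leap year).
Residual: 51 days.
Total: 3339 days.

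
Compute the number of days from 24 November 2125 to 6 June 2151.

From November 24, 2125 to November 24, 2150: 25 years, of which 6 contain a Feb 29 — 19×365 + 6×366 = 9131 days.
November 2150: 30 − 24 = 6 days remain.
Then December (31), January (31), February 2151 (28), March (31), April (30), May (31): 31 + 31 + 28 + 31 + 30 + 31 = 182 days.
June 1–6, 2151: 6 days.
Residual: 194 days.
Total: 9325 days.

9325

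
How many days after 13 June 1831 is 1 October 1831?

June 1831: 30 − 13 = 17 days remain.
Then July (31), August (31), September (30): 31 + 31 + 30 = 92 days.
October 1, 1831: 1 day.
Total: 17 + 92 + 1 = 110 days.

110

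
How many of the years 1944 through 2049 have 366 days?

Years divisible by 4: 1944, 1948, …, 2048 — 27 in all.
2000 is divisible by 400, so still leap.
No century exceptions apply. Count: 27.

27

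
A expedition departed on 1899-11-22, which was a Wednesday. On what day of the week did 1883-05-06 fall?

Sunday

Count forward from the earlier date (May 6, 1883) to the later (November 22, 1899):
From May 6, 1883 to May 6, 1899: 16 years, of which 4 contain a Feb 29 — 12×365 + 4×366 = 5844 days.
May 1899: 31 − 6 = 25 days remain.
Then June (30), July (31), August (31), September (30), October (31): 30 + 31 + 31 + 30 + 31 = 153 days.
November 1–22, 1899: 22 days.
Residual: 200 days.
Total: 6044 days.
6044 mod 7 = 3, so 3 days before Wednesday is Sunday.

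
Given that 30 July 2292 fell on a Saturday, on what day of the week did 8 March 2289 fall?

Friday

Count forward from the earlier date (March 8, 2289) to the later (July 30, 2292):
March 8, 2289 → March 8, 2290: 365 days.
March 8, 2290 → March 8, 2291: 365 days.
March 8, 2291 → March 8, 2292: 366 days (2292 is a leap year).
March 2292: 31 − 8 = 23 days remain.
Then April (30), May (31), June (30): 30 + 31 + 30 = 91 days.
July 1–30, 2292: 30 days.
Residual: 144 days.
Total: 1240 days.
1240 mod 7 = 1, so 1 day before Saturday is Friday.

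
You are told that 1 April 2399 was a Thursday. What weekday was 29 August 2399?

Sunday

April 2399: 30 − 1 = 29 days remain.
Then May (31), June (30), July (31): 31 + 30 + 31 = 92 days.
August 1–29, 2399: 29 days.
Total: 29 + 92 + 29 = 150 days.
150 mod 7 = 3, so 3 days after Thursday is Sunday.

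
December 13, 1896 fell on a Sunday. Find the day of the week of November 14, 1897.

Sunday

Day-of-year of December 13, 1896: 348.
Day-of-year of November 14, 1897: 318.
1896 has 366 days, so 366 − 348 = 18 days remain in 1896.
Total: 18 + 318 = 336 days.
336 is a multiple of 7, so November 14, 1897 falls on the same weekday: Sunday.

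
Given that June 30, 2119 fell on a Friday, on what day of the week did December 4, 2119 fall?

June 2119: 30 − 30 = 0 days remain.
Then July (31), August (31), September (30), October (31), November (30): 31 + 31 + 30 + 31 + 30 = 153 days.
December 1–4, 2119: 4 days.
Total: 0 + 153 + 4 = 157 days.
157 mod 7 = 3, so 3 days after Friday is Monday.

Monday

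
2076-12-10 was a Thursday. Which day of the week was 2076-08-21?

Friday

Count forward from the earlier date (August 21, 2076) to the later (December 10, 2076):
August 2076: 31 − 21 = 10 days remain.
Then September (30), October (31), November (30): 30 + 31 + 30 = 91 days.
December 1–10, 2076: 10 days.
Total: 10 + 91 + 10 = 111 days.
111 mod 7 = 6, so 6 days before Thursday is Friday.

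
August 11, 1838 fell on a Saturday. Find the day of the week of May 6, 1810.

Count forward from the earlier date (May 6, 1810) to the later (August 11, 1838):
Day-of-year of May 6, 1810: 126.
Day-of-year of August 11, 1838: 223.
1810 has 365 days, so 365 − 126 = 239 days remain in 1810.
Full years 1811–1837: 20 common + 7 leap = 20×365 + 7×366 = 9862 days.
Total: 239 + 9862 + 223 = 10324 days.
10324 mod 7 = 6, so 6 days before Saturday is Sunday.

Sunday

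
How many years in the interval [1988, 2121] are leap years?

33

Years divisible by 4: 1988, 1992, …, 2120 — 34 in all.
Of these, 2100 is divisible by 100 but not 400, so not leap.
2000 is divisible by 400, so still leap.
Leap years: 34 − 1 = 33.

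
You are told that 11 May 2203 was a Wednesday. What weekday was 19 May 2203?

Thursday

Within May 2203: 19 − 11 = 8 days.
8 mod 7 = 1, so 1 day after Wednesday is Thursday.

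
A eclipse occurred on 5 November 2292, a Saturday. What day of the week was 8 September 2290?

Monday

Count forward from the earlier date (September 8, 2290) to the later (November 5, 2292):
Day-of-year of September 8, 2290: 251.
Day-of-year of November 5, 2292: 310.
2290 has 365 days, so 365 − 251 = 114 days remain in 2290.
Full years: 2291: 365. Sum = 365.
Total: 114 + 365 + 310 = 789 days.
789 mod 7 = 5, so 5 days before Saturday is Monday.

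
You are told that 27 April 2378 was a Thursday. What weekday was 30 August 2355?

Count forward from the earlier date (August 30, 2355) to the later (April 27, 2378):
Day-of-year of August 30, 2355: 242.
Day-of-year of April 27, 2378: 117.
2355 has 365 days, so 365 − 242 = 123 days remain in 2355.
Full years 2356–2377: 16 common + 6 leap = 16×365 + 6×366 = 8036 days.
Total: 123 + 8036 + 117 = 8276 days.
8276 mod 7 = 2, so 2 days before Thursday is Tuesday.

Tuesday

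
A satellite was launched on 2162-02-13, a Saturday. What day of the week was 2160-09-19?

Count forward from the earlier date (September 19, 2160) to the later (February 13, 2162):
Day-of-year of September 19, 2160: 263.
Day-of-year of February 13, 2162: 44.
2160 has 366 days, so 366 − 263 = 103 days remain in 2160.
Full years: 2161: 365. Sum = 365.
Total: 103 + 365 + 44 = 512 days.
512 mod 7 = 1, so 1 day before Saturday is Friday.

Friday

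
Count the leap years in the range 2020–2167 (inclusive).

36

Years divisible by 4: 2020, 2024, …, 2164 — 37 in all.
Of these, 2100 is divisible by 100 but not 400, so not leap.
Leap years: 37 − 1 = 36.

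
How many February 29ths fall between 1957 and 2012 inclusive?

Years divisible by 4: 1960, 1964, …, 2012 — 14 in all.
2000 is divisible by 400, so still leap.
No century exceptions apply. Count: 14.

14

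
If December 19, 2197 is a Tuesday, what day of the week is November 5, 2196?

Count forward from the earlier date (November 5, 2196) to the later (December 19, 2197):
November 2196: 30 − 5 = 25 days remain.
Then 12 full months totalling 365 days.
December 1–19, 2197: 19 days.
Total: 25 + 365 + 19 = 409 days.
409 mod 7 = 3, so 3 days before Tuesday is Saturday.

Saturday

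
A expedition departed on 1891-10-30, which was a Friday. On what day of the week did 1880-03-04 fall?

Thursday

Count forward from the earlier date (March 4, 1880) to the later (October 30, 1891):
From March 4, 1880 to March 4, 1891: 11 years, of which 2 contain a Feb 29 — 9×365 + 2×366 = 4017 days.
March 1891: 31 − 4 = 27 days remain.
Then April (30), May (31), June (30), July (31), August (31), September (30): 30 + 31 + 30 + 31 + 31 + 30 = 183 days.
October 1–30, 1891: 30 days.
Residual: 240 days.
Total: 4257 days.
4257 mod 7 = 1, so 1 day before Friday is Thursday.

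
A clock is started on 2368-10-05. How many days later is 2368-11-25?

October 2368: 31 − 5 = 26 days remain.
November 1–25, 2368: 25 days.
Total: 26 + 25 = 51 days.

51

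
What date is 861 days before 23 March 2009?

13 November 2006

Count 861 days before March 23, 2009:
Day-of-year of November 13, 2006: 317.
Day-of-year of March 23, 2009: 82.
2006 has 365 days, so 365 − 317 = 48 days remain in 2006.
Full years: 2007: 365; 2008: 366. Sum = 731.
Total: 48 + 731 + 82 = 861 days.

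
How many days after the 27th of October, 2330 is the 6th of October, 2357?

9841

From October 27, 2330 to October 27, 2356: 26 years, of which 7 contain a Feb 29 — 19×365 + 7×366 = 9497 days.
October 2356: 31 − 27 = 4 days remain.
Then 11 full months totalling 334 days.
October 1–6, 2357: 6 days.
Residual: 344 days.
Total: 9841 days.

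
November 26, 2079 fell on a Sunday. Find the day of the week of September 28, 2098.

Sunday

From November 26, 2079 to November 26, 2097: 18 years, of which 5 contain a Feb 29 — 13×365 + 5×366 = 6575 days.
November 2097: 30 − 26 = 4 days remain.
Then 9 full months totalling 274 days.
September 1–28, 2098: 28 days.
Residual: 306 days.
Total: 6881 days.
6881 is a multiple of 7, so September 28, 2098 falls on the same weekday: Sunday.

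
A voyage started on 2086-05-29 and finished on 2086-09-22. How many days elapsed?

May 2086: 31 − 29 = 2 days remain.
Then June (30), July (31), August (31): 30 + 31 + 31 = 92 days.
September 1–22, 2086: 22 days.
Total: 2 + 92 + 22 = 116 days.

116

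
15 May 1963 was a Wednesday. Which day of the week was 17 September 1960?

Saturday

Count forward from the earlier date (September 17, 1960) to the later (May 15, 1963):
Day-of-year of September 17, 1960: 261.
Day-of-year of May 15, 1963: 135.
1960 has 366 days, so 366 − 261 = 105 days remain in 1960.
Full years: 1961: 365; 1962: 365. Sum = 730.
Total: 105 + 730 + 135 = 970 days.
970 mod 7 = 4, so 4 days before Wednesday is Saturday.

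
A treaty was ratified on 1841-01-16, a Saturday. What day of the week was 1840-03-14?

Saturday

Count forward from the earlier date (March 14, 1840) to the later (January 16, 1841):
Day-of-year of March 14, 1840: 74.
Day-of-year of January 16, 1841: 16.
1840 has 366 days, so 366 − 74 = 292 days remain in 1840.
Total: 292 + 16 = 308 days.
308 is a multiple of 7, so 1840-03-14 falls on the same weekday: Saturday.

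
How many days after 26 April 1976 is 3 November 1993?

6400

Day-of-year of April 26, 1976: 117.
Day-of-year of November 3, 1993: 307.
1976 has 366 days, so 366 − 117 = 249 days remain in 1976.
Full years 1977–1992: 12 common + 4 leap = 12×365 + 4×366 = 5844 days.
Total: 249 + 5844 + 307 = 6400 days.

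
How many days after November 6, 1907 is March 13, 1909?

493

November 6, 1907 → November 6, 1908: 366 days (1908 is a leap year).
November 1908: 30 − 6 = 24 days remain.
Then December (31), January (31), February 1909 (28): 31 + 31 + 28 = 90 days.
March 1–13, 1909: 13 days.
Residual: 127 days.
Total: 493 days.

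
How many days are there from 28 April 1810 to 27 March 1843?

12021

From April 28, 1810 to April 28, 1842: 32 years, of which 8 contain a Feb 29 — 24×365 + 8×366 = 11688 days.
April 1842: 30 − 28 = 2 days remain.
Then 10 full months totalling 304 days.
March 1–27, 1843: 27 days.
Residual: 333 days.
Total: 12021 days.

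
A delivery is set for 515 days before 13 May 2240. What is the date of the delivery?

15 December 2238

Count 515 days before May 13, 2240:
December 15, 2238 → December 15, 2239: 365 days.
December 2239: 31 − 15 = 16 days remain.
Then January (31), February 2240 (29), March (31), April (30): 31 + 29 + 31 + 30 = 121 days.
May 1–13, 2240: 13 days.
Residual: 150 days.
Total: 515 days.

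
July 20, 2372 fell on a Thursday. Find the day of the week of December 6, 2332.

Count forward from the earlier date (December 6, 2332) to the later (July 20, 2372):
Day-of-year of December 6, 2332: 341.
Day-of-year of July 20, 2372: 202.
2332 has 366 days, so 366 − 341 = 25 days remain in 2332.
Full years 2333–2371: 30 common + 9 leap = 30×365 + 9×366 = 14244 days.
Total: 25 + 14244 + 202 = 14471 days.
14471 mod 7 = 2, so 2 days before Thursday is Tuesday.

Tuesday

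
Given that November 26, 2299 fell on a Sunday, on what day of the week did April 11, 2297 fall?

Sunday

Count forward from the earlier date (April 11, 2297) to the later (November 26, 2299):
Day-of-year of April 11, 2297: 101.
Day-of-year of November 26, 2299: 330.
2297 has 365 days, so 365 − 101 = 264 days remain in 2297.
Full years: 2298: 365. Sum = 365.
Total: 264 + 365 + 330 = 959 days.
959 is a multiple of 7, so April 11, 2297 falls on the same weekday: Sunday.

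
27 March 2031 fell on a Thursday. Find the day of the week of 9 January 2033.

Sunday

March 27, 2031 → March 27, 2032: 366 days (2032 is a leap year).
March 2032: 31 − 27 = 4 days remain.
Then 9 full months totalling 275 days.
January 1–9, 2033: 9 days.
Residual: 288 days.
Total: 654 days.
654 mod 7 = 3, so 3 days after Thursday is Sunday.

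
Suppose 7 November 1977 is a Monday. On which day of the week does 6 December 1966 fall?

Count forward from the earlier date (December 6, 1966) to the later (November 7, 1977):
Day-of-year of December 6, 1966: 340.
Day-of-year of November 7, 1977: 311.
1966 has 365 days, so 365 − 340 = 25 days remain in 1966.
Full years 1967–1976: 7 common + 3 leap = 7×365 + 3×366 = 3653 days.
Total: 25 + 3653 + 311 = 3989 days.
3989 mod 7 = 6, so 6 days before Monday is Tuesday.

Tuesday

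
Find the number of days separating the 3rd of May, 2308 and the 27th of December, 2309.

603

May 2308: 31 − 3 = 28 days remain.
Then 18 full months totalling 548 days.
December 1–27, 2309: 27 days.
Total: 28 + 548 + 27 = 603 days.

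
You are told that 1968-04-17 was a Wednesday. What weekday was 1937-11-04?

Count forward from the earlier date (November 4, 1937) to the later (April 17, 1968):
From November 4, 1937 to November 4, 1967: 30 years, of which 7 contain a Feb 29 — 23×365 + 7×366 = 10957 days.
November 1967: 30 − 4 = 26 days remain.
Then December (31), January (31), February 1968 (29), March (31): 31 + 31 + 29 + 31 = 122 days.
April 1–17, 1968: 17 days.
Residual: 165 days.
Total: 11122 days.
11122 mod 7 = 6, so 6 days before Wednesday is Thursday.

Thursday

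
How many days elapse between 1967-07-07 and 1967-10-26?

111

July 1967: 31 − 7 = 24 days remain.
Then August (31), September (30): 31 + 30 = 61 days.
October 1–26, 1967: 26 days.
Total: 24 + 61 + 26 = 111 days.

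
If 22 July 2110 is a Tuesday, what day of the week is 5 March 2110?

Wednesday

Count forward from the earlier date (March 5, 2110) to the later (July 22, 2110):
March 2110: 31 − 5 = 26 days remain.
Then April (30), May (31), June (30): 30 + 31 + 30 = 91 days.
July 1–22, 2110: 22 days.
Total: 26 + 91 + 22 = 139 days.
139 mod 7 = 6, so 6 days before Tuesday is Wednesday.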